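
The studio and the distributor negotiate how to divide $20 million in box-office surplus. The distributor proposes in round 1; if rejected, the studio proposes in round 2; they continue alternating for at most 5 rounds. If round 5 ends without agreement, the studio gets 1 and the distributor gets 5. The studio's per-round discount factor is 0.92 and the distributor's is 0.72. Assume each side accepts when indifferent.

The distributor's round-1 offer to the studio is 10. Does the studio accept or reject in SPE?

Accept

Round 5 (the distributor proposes): the studio gets 1 if talks fail, so the distributor offers 1 and keeps 19.
Round 4 (the studio proposes): the distributor can get 19 next round, worth 0.72 × 19 = 13.68 now; the studio offers that and keeps 6.32.
Round 3 (the distributor proposes): the studio can get 6.32 next round, worth 0.92 × 6.32 = 5.8144 now, so the distributor offers 5.8144, keeping 14.1856.
Round 2 (the studio proposes): the distributor can get 14.1856 next round, worth 0.72 × 14.1856 = 10.213632 now, so the studio offers 10.213632, keeping 9.786368.
So by rejecting in round 1, the studio gets 9.786368 next round, worth 0.92 × 9.786368 = 9.00345856 now.
Offer 10 ≥ 9.00345856, so the studio accepts.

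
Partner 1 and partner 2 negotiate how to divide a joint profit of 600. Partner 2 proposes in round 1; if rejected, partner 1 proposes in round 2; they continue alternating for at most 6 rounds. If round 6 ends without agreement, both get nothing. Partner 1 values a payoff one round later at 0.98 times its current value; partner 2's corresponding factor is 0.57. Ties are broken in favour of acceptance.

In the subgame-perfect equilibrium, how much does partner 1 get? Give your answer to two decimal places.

Round 6 (partner 1 proposes): partner 2 will accept anything ≥ 0, so partner 1 offers 0 and keeps 600.
Round 5 (partner 2 proposes): partner 1 can get 600 next round, worth 0.98 × 600 = 588 now; partner 2 offers that and keeps 12.
Round 4 (partner 1 proposes): partner 2 can get 12 next round, worth 0.57 × 12 = 6.84 now, so partner 1 offers 6.84, keeping 593.16.
Round 3 (partner 2 proposes): partner 1 can get 593.16 next round, worth 0.98 × 593.16 = 581.2968 now; partner 2 offers that and keeps 18.7032.
Round 2 (partner 1 proposes): partner 2 can get 18.7032 next round, worth 0.57 × 18.7032 = 10.660824 now. Partner 1 offers 10.660824 and keeps 600 − 10.660824 = 589.339176.
Round 1 (partner 2 proposes): partner 1 can get 589.339176 next round, worth 0.98 × 589.339176 = 577.55239248 now. Partner 2 offers 577.55239248 and keeps 600 − 577.55239248 = 22.44760752.

577.55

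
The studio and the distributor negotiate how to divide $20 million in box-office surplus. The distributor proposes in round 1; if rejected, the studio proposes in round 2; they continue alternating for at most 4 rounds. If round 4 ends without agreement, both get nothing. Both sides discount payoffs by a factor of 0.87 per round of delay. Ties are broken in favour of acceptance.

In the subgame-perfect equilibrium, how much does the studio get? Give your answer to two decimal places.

15.43

Round 4 (the studio proposes): rejection yields 0 for the distributor; the studio offers 0 and keeps 20.
Round 3 (the distributor proposes): the studio can get 20 next round, worth 0.87 × 20 = 17.4 now, so the distributor offers 17.4, keeping 2.6.
Round 2 (the studio proposes): the distributor can get 2.6 next round, worth 0.87 × 2.6 = 2.262 now; the studio offers that and keeps 17.738.
Round 1 (the distributor proposes): the studio can get 17.738 next round, worth 0.87 × 17.738 = 15.43206 now, so the distributor offers 15.43206, keeping 4.56794.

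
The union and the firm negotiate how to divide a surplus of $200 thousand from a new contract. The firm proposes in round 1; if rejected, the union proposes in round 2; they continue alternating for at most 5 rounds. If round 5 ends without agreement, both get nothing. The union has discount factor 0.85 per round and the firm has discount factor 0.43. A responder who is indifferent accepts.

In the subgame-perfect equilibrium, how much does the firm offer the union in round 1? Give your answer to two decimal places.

132.32

Round 5 (the firm proposes): the union will accept anything ≥ 0, so the firm offers 0 and keeps 200.
Round 4 (the union proposes): the firm can get 200 next round, worth 0.43 × 200 = 86 now, so the union offers 86, keeping 114.
Round 3 (the firm proposes): the union can get 114 next round, worth 0.85 × 114 = 96.9 now, so the firm offers 96.9, keeping 103.1.
Round 2 (the union proposes): the firm can get 103.1 next round, worth 0.43 × 103.1 = 44.333 now. The union offers 44.333 and keeps 200 − 44.333 = 155.667.
Round 1 (the firm proposes): the union can get 155.667 next round, worth 0.85 × 155.667 = 132.31695 now, so the firm offers 132.31695, keeping 67.68305.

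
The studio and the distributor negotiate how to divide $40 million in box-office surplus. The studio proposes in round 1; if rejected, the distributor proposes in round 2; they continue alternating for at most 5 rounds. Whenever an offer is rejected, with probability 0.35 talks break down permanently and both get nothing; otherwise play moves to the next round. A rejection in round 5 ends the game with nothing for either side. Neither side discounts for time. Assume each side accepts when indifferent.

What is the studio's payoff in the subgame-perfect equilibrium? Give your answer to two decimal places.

27.06

Round 5 (the studio proposes): rejection yields 0 for the distributor; the studio offers 0 and keeps 40.
Round 4 (the distributor proposes): rejecting gives the studio an expected 0.65 × 40 = 26. The distributor offers 26 and keeps 40 − 26 = 14.
Round 3 (the studio proposes): rejecting gives the distributor an expected 0.65 × 14 = 9.1; the studio offers that and keeps 30.9.
Round 2 (the distributor proposes): rejecting gives the studio an expected 0.65 × 30.9 = 20.085. The distributor offers 20.085 and keeps 40 − 20.085 = 19.915.
Round 1 (the studio proposes): rejecting gives the distributor an expected 0.65 × 19.915 = 12.94475, so the studio offers 12.94475, keeping 27.05525.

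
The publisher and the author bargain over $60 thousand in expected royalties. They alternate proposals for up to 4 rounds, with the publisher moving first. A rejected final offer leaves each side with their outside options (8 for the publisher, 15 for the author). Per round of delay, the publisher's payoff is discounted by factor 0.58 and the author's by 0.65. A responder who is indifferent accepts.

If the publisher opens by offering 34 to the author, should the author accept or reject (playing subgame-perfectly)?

Work out the author's continuation value if the offer is rejected.
Round 4 (the author proposes): the publisher gets 8 if talks fail, so the author offers 8 and keeps 52.
Round 3 (the publisher proposes): the author can get 52 next round, worth 0.65 × 52 = 33.8 now. The publisher offers 33.8 and keeps 60 − 33.8 = 26.2.
Round 2 (the author proposes): the publisher can get 26.2 next round, worth 0.58 × 26.2 = 15.196 now; the author offers that and keeps 44.804.
So by rejecting in round 1, the author gets 44.804 next round, worth 0.65 × 44.804 = 29.1226 now.
Offer 34 ≥ 29.1226, so the author accepts.

Accept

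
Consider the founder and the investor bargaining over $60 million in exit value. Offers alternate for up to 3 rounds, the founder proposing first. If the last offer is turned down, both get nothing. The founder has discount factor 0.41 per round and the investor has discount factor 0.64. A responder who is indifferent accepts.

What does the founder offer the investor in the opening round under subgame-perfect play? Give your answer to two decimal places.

22.66

Work backward from the last round.
Round 3 (the founder proposes): the investor will accept anything ≥ 0, so the founder offers 0 and keeps 60.
Round 2 (the investor proposes): the founder can get 60 next round, worth 0.41 × 60 = 24.6 now. The investor offers 24.6 and keeps 60 − 24.6 = 35.4.
Round 1 (the founder proposes): the investor can get 35.4 next round, worth 0.64 × 35.4 = 22.656 now, so the founder offers 22.656, keeping 37.344.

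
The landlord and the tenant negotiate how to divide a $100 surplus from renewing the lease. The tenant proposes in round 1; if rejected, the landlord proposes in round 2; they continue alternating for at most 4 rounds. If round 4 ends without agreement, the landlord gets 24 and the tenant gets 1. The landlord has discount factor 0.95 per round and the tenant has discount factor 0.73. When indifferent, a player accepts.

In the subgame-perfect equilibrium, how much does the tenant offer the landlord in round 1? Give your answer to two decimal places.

Round 4 (the landlord proposes): the tenant gets 1 if talks fail, so the landlord offers 1 and keeps 99.
Round 3 (the tenant proposes): the landlord can get 99 next round, worth 0.95 × 99 = 94.05 now. The tenant offers 94.05 and keeps 100 − 94.05 = 5.95.
Round 2 (the landlord proposes): the tenant can get 5.95 next round, worth 0.73 × 5.95 = 4.3435 now, so the landlord offers 4.3435, keeping 95.6565.
Round 1 (the tenant proposes): the landlord can get 95.6565 next round, worth 0.95 × 95.6565 = 90.873675 now; the tenant offers that and keeps 9.126325.

90.87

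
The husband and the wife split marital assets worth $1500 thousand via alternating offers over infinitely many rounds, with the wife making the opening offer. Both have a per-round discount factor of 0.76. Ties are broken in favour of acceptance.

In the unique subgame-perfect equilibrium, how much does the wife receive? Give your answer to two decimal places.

Let x be the wife's share when the wife proposes and y be the husband's share when the husband proposes.
The husband accepts iff offered ≥ 0.76·y, so x = 1500 − 0.76y. Symmetrically y = 1500 − 0.76x.
Substituting: x = 1500 − 0.76(1500 − 0.76x), giving x(1 − 0.76·0.76) = 1500(1 − 0.76).
So x = 1500 × 0.24 / 0.4224 ≈ 852.2727, and the husband receives 1500 − x ≈ 647.7273.

852.27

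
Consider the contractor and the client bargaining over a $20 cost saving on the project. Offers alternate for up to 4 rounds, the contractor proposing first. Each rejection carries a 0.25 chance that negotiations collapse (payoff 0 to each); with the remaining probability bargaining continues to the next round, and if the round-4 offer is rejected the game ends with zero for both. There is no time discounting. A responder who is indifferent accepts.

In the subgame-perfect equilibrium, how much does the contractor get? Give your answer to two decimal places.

7.81

Round 4 (the client proposes): the contractor will accept anything ≥ 0, so the client offers 0 and keeps 20.
Round 3 (the contractor proposes): rejecting gives the client an expected 0.75 × 20 = 15; the contractor offers that and keeps 5.
Round 2 (the client proposes): rejecting gives the contractor an expected 0.75 × 5 = 3.75; the client offers that and keeps 16.25.
Round 1 (the contractor proposes): rejecting gives the client an expected 0.75 × 16.25 = 12.1875. The contractor offers 12.1875 and keeps 20 − 12.1875 = 7.8125.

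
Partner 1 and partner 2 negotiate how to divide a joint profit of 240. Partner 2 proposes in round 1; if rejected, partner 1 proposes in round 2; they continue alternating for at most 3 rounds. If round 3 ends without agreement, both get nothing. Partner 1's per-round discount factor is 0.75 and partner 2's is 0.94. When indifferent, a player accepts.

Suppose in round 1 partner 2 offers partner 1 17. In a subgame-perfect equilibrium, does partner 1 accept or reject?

Accept

Round 3 (partner 2 proposes): rejection yields 0 for partner 1; partner 2 offers 0 and keeps 240.
Round 2 (partner 1 proposes): partner 2 can get 240 next round, worth 0.94 × 240 = 225.6 now, so partner 1 offers 225.6, keeping 14.4.
So by rejecting in round 1, partner 1 gets 14.4 next round, worth 0.75 × 14.4 = 10.8 now.
Offer 17 ≥ 10.8, so partner 1 accepts.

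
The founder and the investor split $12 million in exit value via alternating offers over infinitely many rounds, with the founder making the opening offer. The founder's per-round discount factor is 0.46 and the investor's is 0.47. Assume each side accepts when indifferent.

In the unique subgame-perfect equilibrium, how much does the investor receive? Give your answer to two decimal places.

When the founder proposes, the investor accepts any offer worth at least 0.47 times what the investor would get by proposing next round; and vice versa.
This gives x = 12 − 0.47y and y = 12 − 0.46x, where x and y are each side's share when it proposes.
Hence (1 − 0.47·0.46)x = 12(1 − 0.47), i.e. 0.7838·x = 6.36.
x ≈ 8.1143; the investor's share is 12 − x ≈ 3.8857.

3.89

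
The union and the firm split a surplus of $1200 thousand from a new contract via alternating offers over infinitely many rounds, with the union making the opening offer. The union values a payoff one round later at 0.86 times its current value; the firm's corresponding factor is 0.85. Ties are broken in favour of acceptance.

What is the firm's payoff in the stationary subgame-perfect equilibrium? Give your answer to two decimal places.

When the union proposes, the firm accepts any offer worth at least 0.85 times what the firm would get by proposing next round; and vice versa.
This gives x = 1200 − 0.85y and y = 1200 − 0.86x, where x and y are each side's share when it proposes.
Hence (1 − 0.85·0.86)x = 1200(1 − 0.85), i.e. 0.269·x = 180.
x ≈ 669.1450; the firm's share is 1200 − x ≈ 530.8550.

530.86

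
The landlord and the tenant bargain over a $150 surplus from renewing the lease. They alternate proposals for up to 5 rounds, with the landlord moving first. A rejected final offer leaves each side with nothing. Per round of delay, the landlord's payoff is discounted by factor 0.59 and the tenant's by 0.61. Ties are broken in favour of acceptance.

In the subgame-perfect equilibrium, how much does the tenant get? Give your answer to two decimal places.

Work backward from the last round.
Round 5 (the landlord proposes): rejection yields 0 for the tenant; the landlord offers 0 and keeps 150.
Round 4 (the tenant proposes): the landlord can get 150 next round, worth 0.59 × 150 = 88.5 now. The tenant offers 88.5 and keeps 150 − 88.5 = 61.5.
Round 3 (the landlord proposes): the tenant can get 61.5 next round, worth 0.61 × 61.5 = 37.515 now; the landlord offers that and keeps 112.485.
Round 2 (the tenant proposes): the landlord can get 112.485 next round, worth 0.59 × 112.485 = 66.36615 now; the tenant offers that and keeps 83.63385.
Round 1 (the landlord proposes): the tenant can get 83.63385 next round, worth 0.61 × 83.63385 = 51.0166485 now, so the landlord offers 51.0166485, keeping 98.9833515.

51.02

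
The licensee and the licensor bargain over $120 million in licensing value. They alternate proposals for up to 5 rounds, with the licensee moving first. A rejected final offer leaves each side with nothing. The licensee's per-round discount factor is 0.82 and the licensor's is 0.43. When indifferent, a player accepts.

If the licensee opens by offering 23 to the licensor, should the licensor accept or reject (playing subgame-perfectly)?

Round 5 (the licensee proposes): the licensor will accept anything ≥ 0, so the licensee offers 0 and keeps 120.
Round 4 (the licensor proposes): the licensee can get 120 next round, worth 0.82 × 120 = 98.4 now; the licensor offers that and keeps 21.6.
Round 3 (the licensee proposes): the licensor can get 21.6 next round, worth 0.43 × 21.6 = 9.288 now. The licensee offers 9.288 and keeps 120 − 9.288 = 110.712.
Round 2 (the licensor proposes): the licensee can get 110.712 next round, worth 0.82 × 110.712 = 90.78384 now. The licensor offers 90.78384 and keeps 120 − 90.78384 = 29.21616.
So by rejecting in round 1, the licensor gets 29.21616 next round, worth 0.43 × 29.21616 = 12.5629488 now.
Offer 23 ≥ 12.5629488, so the licensor accepts.

Accept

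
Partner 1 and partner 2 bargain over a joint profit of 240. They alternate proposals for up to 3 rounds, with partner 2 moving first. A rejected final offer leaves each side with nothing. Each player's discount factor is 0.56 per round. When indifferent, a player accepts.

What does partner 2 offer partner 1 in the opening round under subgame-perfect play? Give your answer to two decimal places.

Work backward from the last round.
Round 3 (partner 2 proposes): rejection yields 0 for partner 1; partner 2 offers 0 and keeps 240.
Round 2 (partner 1 proposes): partner 2 can get 240 next round, worth 0.56 × 240 = 134.4 now, so partner 1 offers 134.4, keeping 105.6.
Round 1 (partner 2 proposes): partner 1 can get 105.6 next round, worth 0.56 × 105.6 = 59.136 now. Partner 2 offers 59.136 and keeps 240 − 59.136 = 180.864.

59.14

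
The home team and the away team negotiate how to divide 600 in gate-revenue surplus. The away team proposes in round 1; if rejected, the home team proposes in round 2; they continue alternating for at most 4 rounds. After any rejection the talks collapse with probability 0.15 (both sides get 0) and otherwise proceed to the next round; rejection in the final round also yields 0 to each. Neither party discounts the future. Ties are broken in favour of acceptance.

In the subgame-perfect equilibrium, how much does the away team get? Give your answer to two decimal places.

155.03

Round 4 (the home team proposes): the away team will accept anything ≥ 0, so the home team offers 0 and keeps 600.
Round 3 (the away team proposes): rejecting gives the home team an expected 0.85 × 600 = 510. The away team offers 510 and keeps 600 − 510 = 90.
Round 2 (the home team proposes): rejecting gives the away team an expected 0.85 × 90 = 76.5; the home team offers that and keeps 523.5.
Round 1 (the away team proposes): rejecting gives the home team an expected 0.85 × 523.5 = 444.975; the away team offers that and keeps 155.025.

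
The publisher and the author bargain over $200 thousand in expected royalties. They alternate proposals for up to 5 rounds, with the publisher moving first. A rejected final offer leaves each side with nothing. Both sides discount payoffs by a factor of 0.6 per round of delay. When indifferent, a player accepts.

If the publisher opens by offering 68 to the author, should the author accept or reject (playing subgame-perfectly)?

Accept

Round 5 (the publisher proposes): the author will accept anything ≥ 0, so the publisher offers 0 and keeps 200.
Round 4 (the author proposes): the publisher can get 200 next round, worth 0.6 × 200 = 120 now. The author offers 120 and keeps 200 − 120 = 80.
Round 3 (the publisher proposes): the author can get 80 next round, worth 0.6 × 80 = 48 now, so the publisher offers 48, keeping 152.
Round 2 (the author proposes): the publisher can get 152 next round, worth 0.6 × 152 = 91.2 now; the author offers that and keeps 108.8.
So by rejecting in round 1, the author gets 108.8 next round, worth 0.6 × 108.8 = 65.28 now.
Offer 68 ≥ 65.28, so the author accepts.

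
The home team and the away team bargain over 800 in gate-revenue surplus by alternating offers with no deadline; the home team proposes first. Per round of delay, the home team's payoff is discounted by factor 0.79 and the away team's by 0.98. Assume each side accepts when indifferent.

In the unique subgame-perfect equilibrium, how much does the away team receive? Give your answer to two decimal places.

In a stationary SPE each proposer offers the other exactly their discounted continuation value.
If the home team keeps x when proposing and the away team keeps y when proposing, then x = 800 − 0.98y and y = 800 − 0.79x.
Solving: x = 800(1 − 0.98) / (1 − 0.79·0.98) = 16 / 0.2258 ≈ 70.8592.
The away team gets 800 − 70.8592 ≈ 729.1408.

729.14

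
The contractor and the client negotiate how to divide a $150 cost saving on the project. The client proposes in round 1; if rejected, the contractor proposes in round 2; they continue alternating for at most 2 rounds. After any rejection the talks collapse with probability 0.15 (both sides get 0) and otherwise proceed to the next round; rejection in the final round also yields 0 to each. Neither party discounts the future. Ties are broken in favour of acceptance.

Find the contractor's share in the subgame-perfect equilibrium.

Round 2 (the contractor proposes): the client will accept anything ≥ 0, so the contractor offers 0 and keeps 150.
Round 1 (the client proposes): rejecting gives the contractor an expected 0.85 × 150 = 127.5; the client offers that and keeps 22.5.

127.5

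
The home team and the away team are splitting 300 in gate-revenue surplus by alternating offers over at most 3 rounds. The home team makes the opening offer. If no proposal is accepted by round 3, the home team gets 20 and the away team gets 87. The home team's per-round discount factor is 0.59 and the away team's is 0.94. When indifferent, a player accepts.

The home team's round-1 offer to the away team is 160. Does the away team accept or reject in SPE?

Reject

Round 3 (the home team proposes): the away team gets 87 if talks fail, so the home team offers 87 and keeps 213.
Round 2 (the away team proposes): the home team can get 213 next round, worth 0.59 × 213 = 125.67 now; the away team offers that and keeps 174.33.
So by rejecting in round 1, the away team gets 174.33 next round, worth 0.94 × 174.33 = 163.8702 now.
Offer 160 < 163.8702, so the away team rejects.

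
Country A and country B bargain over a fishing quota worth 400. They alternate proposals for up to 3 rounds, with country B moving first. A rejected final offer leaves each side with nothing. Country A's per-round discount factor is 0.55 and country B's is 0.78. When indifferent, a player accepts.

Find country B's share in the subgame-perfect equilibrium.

Round 3 (country B proposes): rejection yields 0 for country A; country B offers 0 and keeps 400.
Round 2 (country A proposes): country B can get 400 next round, worth 0.78 × 400 = 312 now, so country A offers 312, keeping 88.
Round 1 (country B proposes): country A can get 88 next round, worth 0.55 × 88 = 48.4 now. Country B offers 48.4 and keeps 400 − 48.4 = 351.6.

351.6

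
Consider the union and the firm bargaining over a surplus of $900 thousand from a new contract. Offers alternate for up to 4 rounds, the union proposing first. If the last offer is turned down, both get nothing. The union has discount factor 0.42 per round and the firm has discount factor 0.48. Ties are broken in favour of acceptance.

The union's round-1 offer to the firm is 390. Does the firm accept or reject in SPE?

Round 4 (the firm proposes): the union will accept anything ≥ 0, so the firm offers 0 and keeps 900.
Round 3 (the union proposes): the firm can get 900 next round, worth 0.48 × 900 = 432 now; the union offers that and keeps 468.
Round 2 (the firm proposes): the union can get 468 next round, worth 0.42 × 468 = 196.56 now, so the firm offers 196.56, keeping 703.44.
So by rejecting in round 1, the firm gets 703.44 next round, worth 0.48 × 703.44 = 337.6512 now.
Offer 390 ≥ 337.6512, so the firm accepts.

Accept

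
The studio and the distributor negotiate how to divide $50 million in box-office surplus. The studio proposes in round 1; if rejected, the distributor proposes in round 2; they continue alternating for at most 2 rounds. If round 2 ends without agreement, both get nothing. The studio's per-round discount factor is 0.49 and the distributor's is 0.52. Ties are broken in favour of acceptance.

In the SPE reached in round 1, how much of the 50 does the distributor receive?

Round 2 (the distributor proposes): rejection yields 0 for the studio; the distributor offers 0 and keeps 50.
Round 1 (the studio proposes): the distributor can get 50 next round, worth 0.52 × 50 = 26 now. The studio offers 26 and keeps 50 − 26 = 24.

26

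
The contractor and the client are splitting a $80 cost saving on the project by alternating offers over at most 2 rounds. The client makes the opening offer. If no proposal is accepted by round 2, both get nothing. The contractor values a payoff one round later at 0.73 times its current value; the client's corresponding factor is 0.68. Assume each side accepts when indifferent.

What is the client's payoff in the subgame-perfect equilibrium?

21.6

Round 2 (the contractor proposes): rejection yields 0 for the client; the contractor offers 0 and keeps 80.
Round 1 (the client proposes): the contractor can get 80 next round, worth 0.73 × 80 = 58.4 now; the client offers that and keeps 21.6.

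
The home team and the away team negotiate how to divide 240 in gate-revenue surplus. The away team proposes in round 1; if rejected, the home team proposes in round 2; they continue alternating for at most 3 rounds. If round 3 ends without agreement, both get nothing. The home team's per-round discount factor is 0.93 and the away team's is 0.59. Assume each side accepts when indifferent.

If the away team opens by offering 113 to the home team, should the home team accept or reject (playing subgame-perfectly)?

Round 3 (the away team proposes): rejection yields 0 for the home team; the away team offers 0 and keeps 240.
Round 2 (the home team proposes): the away team can get 240 next round, worth 0.59 × 240 = 141.6 now. The home team offers 141.6 and keeps 240 − 141.6 = 98.4.
So by rejecting in round 1, the home team gets 98.4 next round, worth 0.93 × 98.4 = 91.512 now.
Offer 113 ≥ 91.512, so the home team accepts.

Accept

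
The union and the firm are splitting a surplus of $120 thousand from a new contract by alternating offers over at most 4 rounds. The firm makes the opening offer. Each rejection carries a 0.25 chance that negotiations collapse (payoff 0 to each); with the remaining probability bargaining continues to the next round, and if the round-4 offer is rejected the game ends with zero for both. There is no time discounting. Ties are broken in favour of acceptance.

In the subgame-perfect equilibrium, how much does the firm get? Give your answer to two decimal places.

46.88

Round 4 (the union proposes): the firm will accept anything ≥ 0, so the union offers 0 and keeps 120.
Round 3 (the firm proposes): rejecting gives the union an expected 0.75 × 120 = 90; the firm offers that and keeps 30.
Round 2 (the union proposes): rejecting gives the firm an expected 0.75 × 30 = 22.5; the union offers that and keeps 97.5.
Round 1 (the firm proposes): rejecting gives the union an expected 0.75 × 97.5 = 73.125; the firm offers that and keeps 46.875.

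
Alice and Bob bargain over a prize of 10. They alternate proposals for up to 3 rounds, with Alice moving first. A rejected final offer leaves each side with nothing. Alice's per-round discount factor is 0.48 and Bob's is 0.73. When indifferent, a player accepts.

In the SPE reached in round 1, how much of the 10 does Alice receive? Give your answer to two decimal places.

Round 3 (Alice proposes): Bob will accept anything ≥ 0, so Alice offers 0 and keeps 10.
Round 2 (Bob proposes): Alice can get 10 next round, worth 0.48 × 10 = 4.8 now; Bob offers that and keeps 5.2.
Round 1 (Alice proposes): Bob can get 5.2 next round, worth 0.73 × 5.2 = 3.796 now, so Alice offers 3.796, keeping 6.204.

6.20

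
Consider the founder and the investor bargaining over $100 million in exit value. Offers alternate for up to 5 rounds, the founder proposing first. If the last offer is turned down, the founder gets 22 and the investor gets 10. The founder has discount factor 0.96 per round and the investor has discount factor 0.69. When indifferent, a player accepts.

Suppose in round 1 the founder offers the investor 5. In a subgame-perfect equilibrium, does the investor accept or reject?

Round 5 (the founder proposes): the investor gets 10 if talks fail, so the founder offers 10 and keeps 90.
Round 4 (the investor proposes): the founder can get 90 next round, worth 0.96 × 90 = 86.4 now; the investor offers that and keeps 13.6.
Round 3 (the founder proposes): the investor can get 13.6 next round, worth 0.69 × 13.6 = 9.384 now; the founder offers that and keeps 90.616.
Round 2 (the investor proposes): the founder can get 90.616 next round, worth 0.96 × 90.616 = 86.99136 now. The investor offers 86.99136 and keeps 100 − 86.99136 = 13.00864.
So by rejecting in round 1, the investor gets 13.00864 next round, worth 0.69 × 13.00864 = 8.9759616 now.
Offer 5 < 8.9759616, so the investor rejects.

Reject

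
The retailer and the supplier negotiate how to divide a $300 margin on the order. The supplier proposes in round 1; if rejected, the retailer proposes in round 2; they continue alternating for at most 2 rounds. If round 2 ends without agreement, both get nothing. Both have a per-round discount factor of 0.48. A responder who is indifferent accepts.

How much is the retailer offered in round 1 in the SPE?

144

Round 2 (the retailer proposes): the supplier will accept anything ≥ 0, so the retailer offers 0 and keeps 300.
Round 1 (the supplier proposes): the retailer can get 300 next round, worth 0.48 × 300 = 144 now, so the supplier offers 144, keeping 156.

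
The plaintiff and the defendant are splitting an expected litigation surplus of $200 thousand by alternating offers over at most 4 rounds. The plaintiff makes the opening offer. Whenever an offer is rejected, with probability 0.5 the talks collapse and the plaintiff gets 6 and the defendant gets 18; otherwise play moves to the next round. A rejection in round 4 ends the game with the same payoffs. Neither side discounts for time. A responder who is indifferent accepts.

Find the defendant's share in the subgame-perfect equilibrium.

84

By backward induction:
Round 4 (the defendant proposes): the plaintiff gets 6 if talks fail, so the defendant offers 6 and keeps 194.
Round 3 (the plaintiff proposes): rejecting gives the defendant an expected 0.5 × 194 + 0.5 × 18 = 106, so the plaintiff offers 106, keeping 94.
Round 2 (the defendant proposes): rejecting gives the plaintiff an expected 0.5 × 94 + 0.5 × 6 = 50. The defendant offers 50 and keeps 200 − 50 = 150.
Round 1 (the plaintiff proposes): rejecting gives the defendant an expected 0.5 × 150 + 0.5 × 18 = 84; the plaintiff offers that and keeps 116.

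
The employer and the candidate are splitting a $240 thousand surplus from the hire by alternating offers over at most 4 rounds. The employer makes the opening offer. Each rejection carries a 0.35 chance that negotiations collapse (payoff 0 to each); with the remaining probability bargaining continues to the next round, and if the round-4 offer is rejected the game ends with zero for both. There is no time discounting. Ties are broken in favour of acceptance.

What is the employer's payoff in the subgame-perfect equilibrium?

119.49

By backward induction:
Round 4 (the candidate proposes): rejection yields 0 for the employer; the candidate offers 0 and keeps 240.
Round 3 (the employer proposes): rejecting gives the candidate an expected 0.65 × 240 = 156. The employer offers 156 and keeps 240 − 156 = 84.
Round 2 (the candidate proposes): rejecting gives the employer an expected 0.65 × 84 = 54.6. The candidate offers 54.6 and keeps 240 − 54.6 = 185.4.
Round 1 (the employer proposes): rejecting gives the candidate an expected 0.65 × 185.4 = 120.51. The employer offers 120.51 and keeps 240 − 120.51 = 119.49.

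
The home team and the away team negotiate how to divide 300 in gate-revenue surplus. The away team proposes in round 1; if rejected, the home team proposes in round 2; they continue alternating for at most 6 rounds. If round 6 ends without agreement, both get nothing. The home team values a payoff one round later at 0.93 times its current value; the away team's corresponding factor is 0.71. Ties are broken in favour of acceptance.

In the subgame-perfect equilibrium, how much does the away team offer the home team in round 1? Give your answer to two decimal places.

Round 6 (the home team proposes): the away team will accept anything ≥ 0, so the home team offers 0 and keeps 300.
Round 5 (the away team proposes): the home team can get 300 next round, worth 0.93 × 300 = 279 now, so the away team offers 279, keeping 21.
Round 4 (the home team proposes): the away team can get 21 next round, worth 0.71 × 21 = 14.91 now, so the home team offers 14.91, keeping 285.09.
Round 3 (the away team proposes): the home team can get 285.09 next round, worth 0.93 × 285.09 = 265.1337 now, so the away team offers 265.1337, keeping 34.8663.
Round 2 (the home team proposes): the away team can get 34.8663 next round, worth 0.71 × 34.8663 = 24.755073 now, so the home team offers 24.755073, keeping 275.244927.
Round 1 (the away team proposes): the home team can get 275.244927 next round, worth 0.93 × 275.244927 = 255.97778211 now; the away team offers that and keeps 44.02221789.

255.98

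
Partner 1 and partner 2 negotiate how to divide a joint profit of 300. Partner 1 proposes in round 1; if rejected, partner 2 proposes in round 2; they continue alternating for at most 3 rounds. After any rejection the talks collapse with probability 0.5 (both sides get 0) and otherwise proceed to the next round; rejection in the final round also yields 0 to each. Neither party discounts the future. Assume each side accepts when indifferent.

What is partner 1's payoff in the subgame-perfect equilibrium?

By backward induction:
Round 3 (partner 1 proposes): partner 2 will accept anything ≥ 0, so partner 1 offers 0 and keeps 300.
Round 2 (partner 2 proposes): rejecting gives partner 1 an expected 0.5 × 300 = 150, so partner 2 offers 150, keeping 150.
Round 1 (partner 1 proposes): rejecting gives partner 2 an expected 0.5 × 150 = 75, so partner 1 offers 75, keeping 225.

225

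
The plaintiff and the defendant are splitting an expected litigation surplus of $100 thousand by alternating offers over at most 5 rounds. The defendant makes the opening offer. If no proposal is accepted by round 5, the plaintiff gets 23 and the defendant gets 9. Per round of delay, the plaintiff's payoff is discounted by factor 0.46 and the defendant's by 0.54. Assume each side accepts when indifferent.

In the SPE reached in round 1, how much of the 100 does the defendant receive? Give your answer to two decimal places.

72.16

Solve by backward induction from round 5.
Round 5 (the defendant proposes): the plaintiff gets 23 if talks fail, so the defendant offers 23 and keeps 77.
Round 4 (the plaintiff proposes): the defendant can get 77 next round, worth 0.54 × 77 = 41.58 now. The plaintiff offers 41.58 and keeps 100 − 41.58 = 58.42.
Round 3 (the defendant proposes): the plaintiff can get 58.42 next round, worth 0.46 × 58.42 = 26.8732 now; the defendant offers that and keeps 73.1268.
Round 2 (the plaintiff proposes): the defendant can get 73.1268 next round, worth 0.54 × 73.1268 = 39.488472 now, so the plaintiff offers 39.488472, keeping 60.511528.
Round 1 (the defendant proposes): the plaintiff can get 60.511528 next round, worth 0.46 × 60.511528 = 27.83530288 now, so the defendant offers 27.83530288, keeping 72.16469712.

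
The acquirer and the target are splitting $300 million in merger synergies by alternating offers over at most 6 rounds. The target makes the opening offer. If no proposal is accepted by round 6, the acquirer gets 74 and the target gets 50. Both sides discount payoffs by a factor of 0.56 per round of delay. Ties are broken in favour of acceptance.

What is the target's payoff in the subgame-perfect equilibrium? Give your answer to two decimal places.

189.13

By backward induction:
Round 6 (the acquirer proposes): the target gets 50 if talks fail, so the acquirer offers 50 and keeps 250.
Round 5 (the target proposes): the acquirer can get 250 next round, worth 0.56 × 250 = 140 now, so the target offers 140, keeping 160.
Round 4 (the acquirer proposes): the target can get 160 next round, worth 0.56 × 160 = 89.6 now, so the acquirer offers 89.6, keeping 210.4.
Round 3 (the target proposes): the acquirer can get 210.4 next round, worth 0.56 × 210.4 = 117.824 now. The target offers 117.824 and keeps 300 − 117.824 = 182.176.
Round 2 (the acquirer proposes): the target can get 182.176 next round, worth 0.56 × 182.176 = 102.01856 now. The acquirer offers 102.01856 and keeps 300 − 102.01856 = 197.98144.
Round 1 (the target proposes): the acquirer can get 197.98144 next round, worth 0.56 × 197.98144 = 110.8696064 now, so the target offers 110.8696064, keeping 189.1303936.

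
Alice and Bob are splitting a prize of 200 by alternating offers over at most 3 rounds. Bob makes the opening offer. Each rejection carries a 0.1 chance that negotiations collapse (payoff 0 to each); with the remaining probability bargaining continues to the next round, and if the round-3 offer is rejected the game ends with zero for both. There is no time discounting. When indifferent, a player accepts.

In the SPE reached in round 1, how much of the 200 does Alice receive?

Round 3 (Bob proposes): Alice will accept anything ≥ 0, so Bob offers 0 and keeps 200.
Round 2 (Alice proposes): rejecting gives Bob an expected 0.9 × 200 = 180. Alice offers 180 and keeps 200 − 180 = 20.
Round 1 (Bob proposes): rejecting gives Alice an expected 0.9 × 20 = 18, so Bob offers 18, keeping 182.

18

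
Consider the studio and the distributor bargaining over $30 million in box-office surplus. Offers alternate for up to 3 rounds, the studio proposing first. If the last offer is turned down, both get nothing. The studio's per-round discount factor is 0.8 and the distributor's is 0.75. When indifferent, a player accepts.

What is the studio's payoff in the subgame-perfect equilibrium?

25.5

Round 3 (the studio proposes): rejection yields 0 for the distributor; the studio offers 0 and keeps 30.
Round 2 (the distributor proposes): the studio can get 30 next round, worth 0.8 × 30 = 24 now, so the distributor offers 24, keeping 6.
Round 1 (the studio proposes): the distributor can get 6 next round, worth 0.75 × 6 = 4.5 now, so the studio offers 4.5, keeping 25.5.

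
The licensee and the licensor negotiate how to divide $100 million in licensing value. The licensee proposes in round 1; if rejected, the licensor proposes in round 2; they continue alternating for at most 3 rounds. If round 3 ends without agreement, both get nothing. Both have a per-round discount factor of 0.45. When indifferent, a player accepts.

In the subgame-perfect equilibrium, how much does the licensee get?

Round 3 (the licensee proposes): rejection yields 0 for the licensor; the licensee offers 0 and keeps 100.
Round 2 (the licensor proposes): the licensee can get 100 next round, worth 0.45 × 100 = 45 now. The licensor offers 45 and keeps 100 − 45 = 55.
Round 1 (the licensee proposes): the licensor can get 55 next round, worth 0.45 × 55 = 24.75 now, so the licensee offers 24.75, keeping 75.25.

75.25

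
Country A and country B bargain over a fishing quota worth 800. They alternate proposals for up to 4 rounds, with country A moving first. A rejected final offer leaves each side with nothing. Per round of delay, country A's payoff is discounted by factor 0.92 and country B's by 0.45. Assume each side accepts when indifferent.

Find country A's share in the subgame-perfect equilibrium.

Round 4 (country B proposes): country A will accept anything ≥ 0, so country B offers 0 and keeps 800.
Round 3 (country A proposes): country B can get 800 next round, worth 0.45 × 800 = 360 now; country A offers that and keeps 440.
Round 2 (country B proposes): country A can get 440 next round, worth 0.92 × 440 = 404.8 now; country B offers that and keeps 395.2.
Round 1 (country A proposes): country B can get 395.2 next round, worth 0.45 × 395.2 = 177.84 now; country A offers that and keeps 622.16.

622.16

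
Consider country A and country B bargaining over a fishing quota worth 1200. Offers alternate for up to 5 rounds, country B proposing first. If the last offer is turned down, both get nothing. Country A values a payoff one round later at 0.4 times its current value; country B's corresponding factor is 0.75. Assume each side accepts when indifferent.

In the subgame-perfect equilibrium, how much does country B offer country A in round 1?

Round 5 (country B proposes): rejection yields 0 for country A; country B offers 0 and keeps 1200.
Round 4 (country A proposes): country B can get 1200 next round, worth 0.75 × 1200 = 900 now; country A offers that and keeps 300.
Round 3 (country B proposes): country A can get 300 next round, worth 0.4 × 300 = 120 now, so country B offers 120, keeping 1080.
Round 2 (country A proposes): country B can get 1080 next round, worth 0.75 × 1080 = 810 now. Country A offers 810 and keeps 1200 − 810 = 390.
Round 1 (country B proposes): country A can get 390 next round, worth 0.4 × 390 = 156 now; country B offers that and keeps 1044.

156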